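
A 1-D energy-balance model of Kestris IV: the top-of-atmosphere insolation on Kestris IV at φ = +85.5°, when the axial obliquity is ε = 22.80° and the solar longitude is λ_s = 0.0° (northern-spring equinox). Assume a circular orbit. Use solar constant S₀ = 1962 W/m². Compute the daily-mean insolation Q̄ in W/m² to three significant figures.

Solar declination: sin δ = sin ε · sin λ_s = sin 22.80° × sin 0.0° = 0.00000, so δ = +0.000°.
cos H₀ = −tan(+85.5°) tan(+0.000°) = -0.0000, H₀ = 1.5708 rad.
Bracket: H₀ sin φ sin δ + cos φ cos δ sin H₀ = 1.5708×0.99692×0.00000 + 0.07846×1.00000×1.00000 = 0.000000 + 0.078460 = 0.078460.
Q̄ = (S₀/π) × [bracket] = (1962/π) × 0.078460 = 49.00 W/m².

Q̄ ≈ 49.0 W/m²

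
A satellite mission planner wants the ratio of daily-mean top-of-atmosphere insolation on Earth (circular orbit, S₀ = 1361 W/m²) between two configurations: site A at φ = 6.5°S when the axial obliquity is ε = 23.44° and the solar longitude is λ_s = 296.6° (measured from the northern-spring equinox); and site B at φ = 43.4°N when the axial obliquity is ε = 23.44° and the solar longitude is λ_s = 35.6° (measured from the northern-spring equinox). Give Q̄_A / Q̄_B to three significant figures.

— Configuration A (φ=-6.5°):
Solar declination: sin δ = sin ε · sin λ_s = sin 23.44° × sin 296.6° = -0.35568, so δ = -20.835°.
cos H₀ = −tan(-6.5°) tan(-20.835°) = -0.0434, H₀ = 1.6142 rad.
Bracket: H₀ sin φ sin δ + cos φ cos δ sin H₀ = 1.6142×-0.11320×-0.35568 + 0.99357×0.93461×0.99906 = 0.064992 + 0.927728 = 0.992720.
Q̄ = (S₀/π) × [bracket] = (1361/π) × 0.992720 = 430.07 W/m².
— Configuration B (φ=+43.4°):
Solar declination: sin δ = sin ε · sin λ_s = sin 23.44° × sin 35.6° = 0.23156, so δ = +13.389°.
cos H₀ = −tan(+43.4°) tan(+13.389°) = -0.2251, H₀ = 1.7978 rad.
Bracket: H₀ sin φ sin δ + cos φ cos δ sin H₀ = 1.7978×0.68709×0.23156 + 0.72657×0.97282×0.97434 = 0.286035 + 0.688685 = 0.974720.
Q̄ = (S₀/π) × [bracket] = (1361/π) × 0.974720 = 422.27 W/m².
Ratio Q̄_A / Q̄_B = 430.07 / 422.27 = 1.018.

Q̄_A / Q̄_B ≈ 1.02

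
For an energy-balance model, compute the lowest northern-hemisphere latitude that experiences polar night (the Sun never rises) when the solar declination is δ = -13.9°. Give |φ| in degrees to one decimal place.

|φ| = 76.1°

Polar night requires cos H₀ = −tan φ tan δ ≥ 1, i.e. tan φ tan δ ≤ −1.
The boundary is |tan φ| · |tan δ| = 1, so |φ| = 90° − |δ| = 90° − 13.9° = 76.1° in the northern hemisphere.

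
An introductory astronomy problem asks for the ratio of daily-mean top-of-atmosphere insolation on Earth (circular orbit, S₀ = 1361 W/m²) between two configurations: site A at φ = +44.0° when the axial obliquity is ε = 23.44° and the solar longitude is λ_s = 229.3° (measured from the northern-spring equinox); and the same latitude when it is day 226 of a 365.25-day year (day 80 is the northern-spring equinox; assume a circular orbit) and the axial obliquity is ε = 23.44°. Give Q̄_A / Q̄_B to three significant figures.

Q̄_A / Q̄_B ≈ 0.399

— Configuration A (φ=+44.0°):
Solar declination: sin δ = sin ε · sin λ_s = sin 23.44° × sin 229.3° = -0.30158, so δ = -17.552°.
cos H₀ = −tan(+44.0°) tan(-17.552°) = 0.3055, H₀ = 1.2604 rad.
Bracket: H₀ sin φ sin δ + cos φ cos δ sin H₀ = 1.2604×0.69466×-0.30158 + 0.71934×0.95344×0.95221 = -0.264048 + 0.653071 = 0.389023.
Q̄ = (S₀/π) × [bracket] = (1361/π) × 0.389023 = 168.53 W/m².
— Configuration B (φ=+44.0°):
Solar longitude: λ_s = 360° × (226 − 80)/365.25 = 143.901°.
sin δ = sin 23.44° × sin 143.901° = 0.23437, so δ = +13.554°.
cos H₀ = −tan(+44.0°) tan(+13.554°) = -0.2328, H₀ = 1.8058 rad.
Bracket: H₀ sin φ sin δ + cos φ cos δ sin H₀ = 1.8058×0.69466×0.23437 + 0.71934×0.97215×0.97252 = 0.293998 + 0.680089 = 0.974087.
Q̄ = (S₀/π) × [bracket] = (1361/π) × 0.974087 = 421.99 W/m².
Ratio Q̄_A / Q̄_B = 168.53 / 421.99 = 0.3994.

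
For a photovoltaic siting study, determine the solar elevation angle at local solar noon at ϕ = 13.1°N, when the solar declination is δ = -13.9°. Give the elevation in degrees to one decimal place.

At local noon the hour angle is zero, so the zenith angle equals |ϕ − δ| = |+13.1° − (-13.900°)| = 27.000°.
Elevation = 90° − 27.000° = 63.0°.

63.0°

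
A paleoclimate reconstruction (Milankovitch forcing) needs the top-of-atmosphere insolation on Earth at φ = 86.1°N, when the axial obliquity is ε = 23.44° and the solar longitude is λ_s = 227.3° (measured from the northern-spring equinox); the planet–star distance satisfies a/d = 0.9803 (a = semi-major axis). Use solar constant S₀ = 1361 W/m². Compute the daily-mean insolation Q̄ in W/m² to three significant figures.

Solar declination: sin δ = sin ε · sin λ_s = sin 23.44° × sin 227.3° = -0.29234, so δ = -16.998°.
cos H₀ = −tan(+86.1°) tan(-16.998°) = 4.4841 ≥ 1 ⇒ polar night, H₀ = 0 and Q̄ = 0.
Inverse-square distance factor (a/d)² = 0.9803² = 0.960988.

Q̄ ≈ 0.00 W/m²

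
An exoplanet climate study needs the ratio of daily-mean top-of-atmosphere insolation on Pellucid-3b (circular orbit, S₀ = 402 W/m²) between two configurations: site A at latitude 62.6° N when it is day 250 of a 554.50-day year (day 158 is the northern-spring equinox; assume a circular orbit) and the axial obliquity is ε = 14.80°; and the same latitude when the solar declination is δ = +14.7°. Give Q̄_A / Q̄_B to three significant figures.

— Configuration A (φ=+62.6°):
Solar longitude: λ_s = 360° × (250 − 158)/554.50 = 59.729°.
sin δ = sin 14.80° × sin 59.729° = 0.22062, so δ = +12.745°.
cos H₀ = −tan(+62.6°) tan(+12.745°) = -0.4364, H₀ = 2.0224 rad.
Bracket: H₀ sin φ sin δ + cos φ cos δ sin H₀ = 2.0224×0.88782×0.22062 + 0.46020×0.97536×0.89977 = 0.396129 + 0.403871 = 0.800000.
Q̄ = (S₀/π) × [bracket] = (402/π) × 0.800000 = 102.37 W/m².
— Configuration B (φ=+62.6°):
cos H₀ = −tan(+62.6°) tan(+14.700°) = -0.5061, H₀ = 2.1015 rad.
Bracket: H₀ sin φ sin δ + cos φ cos δ sin H₀ = 2.1015×0.88782×0.25376 + 0.46020×0.96727×0.86247 = 0.473454 + 0.383918 = 0.857372.
Q̄ = (S₀/π) × [bracket] = (402/π) × 0.857372 = 109.71 W/m².
Ratio Q̄_A / Q̄_B = 102.37 / 109.71 = 0.9331.

Q̄_A / Q̄_B ≈ 0.933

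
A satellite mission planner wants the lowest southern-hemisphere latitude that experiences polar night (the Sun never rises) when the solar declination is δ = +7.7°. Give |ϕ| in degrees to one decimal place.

|ϕ| = 82.3°

Polar night requires cos h₀ = −tan ϕ tan δ ≥ 1, i.e. tan ϕ tan δ ≤ −1.
The boundary is |tan ϕ| · |tan δ| = 1, so |ϕ| = 90° − |δ| = 90° − 7.7° = 82.3° in the southern hemisphere.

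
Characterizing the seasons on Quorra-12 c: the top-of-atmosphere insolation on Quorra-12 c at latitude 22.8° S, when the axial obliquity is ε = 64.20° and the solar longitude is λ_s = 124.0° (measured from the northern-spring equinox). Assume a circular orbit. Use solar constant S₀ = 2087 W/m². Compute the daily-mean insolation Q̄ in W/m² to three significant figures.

Q̄ ≈ 152 W/m²

Solar declination: sin δ = sin ε · sin λ_s = sin 64.20° × sin 124.0° = 0.74640, so δ = +48.279°.
cos H₀ = −tan(-22.8°) tan(+48.279°) = 0.4715, H₀ = 1.0799 rad.
Bracket: H₀ sin φ sin δ + cos φ cos δ sin H₀ = 1.0799×-0.38752×0.74640 + 0.92186×0.66550×0.88189 = -0.312356 + 0.541038 = 0.228682.
Q̄ = (S₀/π) × [bracket] = (2087/π) × 0.228682 = 151.9 W/m².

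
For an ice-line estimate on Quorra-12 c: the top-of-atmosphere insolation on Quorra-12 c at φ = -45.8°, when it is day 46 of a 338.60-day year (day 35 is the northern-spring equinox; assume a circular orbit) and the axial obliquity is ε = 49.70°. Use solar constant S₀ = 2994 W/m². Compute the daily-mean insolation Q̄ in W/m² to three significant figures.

Solar longitude: λ_s = 360° × (46 − 35)/338.60 = 11.695°.
sin δ = sin 49.70° × sin 11.695° = 0.15460, so δ = +8.893°.
cos H₀ = −tan(-45.8°) tan(+8.893°) = 0.1609, H₀ = 1.4092 rad.
Bracket: H₀ sin φ sin δ + cos φ cos δ sin H₀ = 1.4092×-0.71691×0.15460 + 0.69717×0.98798×0.98697 = -0.156188 + 0.679815 = 0.523627.
Q̄ = (S₀/π) × [bracket] = (2994/π) × 0.523627 = 499.0 W/m².

Q̄ ≈ 499 W/m²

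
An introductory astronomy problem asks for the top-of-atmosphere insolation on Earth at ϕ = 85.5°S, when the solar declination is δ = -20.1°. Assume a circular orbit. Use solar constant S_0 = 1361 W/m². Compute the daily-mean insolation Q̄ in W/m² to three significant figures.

cos h₀ = −tan(-85.5°) tan(-20.100°) = -4.6498 ≤ −1 ⇒ polar day, h₀ = π.
Bracket: h₀ sin ϕ sin δ + cos ϕ cos δ sin h₀ = 3.1416×-0.99692×-0.34366 + 0.07846×0.93909×0.00000 = 1.076317 + 0.000000 = 1.076317.
Q̄ = (S_0/π) × [bracket] = (1361/π) × 1.076317 = 466.3 W/m².

Q̄ ≈ 466 W/m²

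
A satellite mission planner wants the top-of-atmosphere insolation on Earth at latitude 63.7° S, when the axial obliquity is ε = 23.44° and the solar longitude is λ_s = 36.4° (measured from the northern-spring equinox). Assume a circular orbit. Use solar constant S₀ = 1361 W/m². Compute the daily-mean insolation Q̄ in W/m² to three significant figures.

Q̄ ≈ 65.5 W/m²

Solar declination: sin δ = sin ε · sin λ_s = sin 23.44° × sin 36.4° = 0.23606, so δ = +13.654°.
cos H₀ = −tan(-63.7°) tan(+13.654°) = 0.4915, H₀ = 1.0570 rad.
Bracket: H₀ sin φ sin δ + cos φ cos δ sin H₀ = 1.0570×-0.89649×0.23606 + 0.44307×0.97174×0.87087 = -0.223688 + 0.374952 = 0.151264.
Q̄ = (S₀/π) × [bracket] = (1361/π) × 0.151264 = 65.53 W/m².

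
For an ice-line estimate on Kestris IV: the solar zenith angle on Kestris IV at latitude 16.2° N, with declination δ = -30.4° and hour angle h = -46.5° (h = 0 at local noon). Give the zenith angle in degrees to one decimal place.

cos θ_z = sin ϕ sin δ + cos ϕ cos δ cos h = -0.141179 + 0.570141 = 0.428962.
θ_z = arccos(0.428962) = 64.6°.

θ_z = 64.6°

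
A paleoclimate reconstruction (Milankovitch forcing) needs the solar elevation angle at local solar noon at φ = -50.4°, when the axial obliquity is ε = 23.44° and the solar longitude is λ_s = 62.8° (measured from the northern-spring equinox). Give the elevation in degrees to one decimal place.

Solar declination: sin δ = sin ε · sin λ_s = sin 23.44° × sin 62.8° = 0.35380, so δ = +20.720°.
At local noon the hour angle is zero, so the zenith angle equals |φ − δ| = |-50.4° − (+20.720°)| = 71.120°.
Elevation = 90° − 71.120° = 18.9°.

18.9°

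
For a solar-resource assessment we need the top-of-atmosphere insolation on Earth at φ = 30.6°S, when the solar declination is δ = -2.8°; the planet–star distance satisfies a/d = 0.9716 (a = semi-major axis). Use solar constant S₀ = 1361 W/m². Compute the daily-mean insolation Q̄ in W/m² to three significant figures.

Q̄ ≈ 368 W/m²

cos H₀ = −tan(-30.6°) tan(-2.800°) = -0.0289, H₀ = 1.5997 rad.
Bracket: H₀ sin φ sin δ + cos φ cos δ sin H₀ = 1.5997×-0.50904×-0.04885 + 0.86074×0.99881×0.99958 = 0.039779 + 0.859355 = 0.899134.
Inverse-square distance factor (a/d)² = 0.9716² = 0.944007.
Q̄ = (S₀/π) × 0.944007 × [bracket] = (1361/π) × 0.944007 × 0.899134 = 367.7 W/m².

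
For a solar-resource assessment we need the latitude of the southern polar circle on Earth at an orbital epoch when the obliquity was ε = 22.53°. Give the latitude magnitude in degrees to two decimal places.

The polar circle is the lowest latitude that experiences at least one full rotation of continuous darkness at the northern-summer solstice; it lies at |φ| = 90° − ε = 90° − 22.53° = 67.47°.

67.47°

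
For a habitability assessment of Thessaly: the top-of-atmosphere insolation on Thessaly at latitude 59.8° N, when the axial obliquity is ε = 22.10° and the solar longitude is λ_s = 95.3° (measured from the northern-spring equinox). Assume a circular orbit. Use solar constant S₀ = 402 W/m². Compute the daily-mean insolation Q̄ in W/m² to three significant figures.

Solar declination: sin δ = sin ε · sin λ_s = sin 22.10° × sin 95.3° = 0.37462, so δ = +22.001°.
cos H₀ = −tan(+59.8°) tan(+22.001°) = -0.6942, H₀ = 2.3381 rad.
Bracket: H₀ sin φ sin δ + cos φ cos δ sin H₀ = 2.3381×0.86427×0.37462 + 0.50302×0.92718×0.71978 = 0.757013 + 0.335698 = 1.092711.
Q̄ = (S₀/π) × [bracket] = (402/π) × 1.092711 = 139.8 W/m².

Q̄ ≈ 140 W/m²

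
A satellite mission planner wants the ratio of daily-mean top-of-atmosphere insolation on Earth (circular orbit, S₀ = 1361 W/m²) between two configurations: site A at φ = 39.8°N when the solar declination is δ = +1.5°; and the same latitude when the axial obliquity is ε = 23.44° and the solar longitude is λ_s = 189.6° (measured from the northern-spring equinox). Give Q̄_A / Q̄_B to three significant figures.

Q̄_A / Q̄_B ≈ 1.13

— Configuration A (φ=+39.8°):
cos H₀ = −tan(+39.8°) tan(+1.500°) = -0.0218, H₀ = 1.5926 rad.
Bracket: H₀ sin φ sin δ + cos φ cos δ sin H₀ = 1.5926×0.64011×0.02618 + 0.76828×0.99966×0.99976 = 0.026689 + 0.767834 = 0.794523.
Q̄ = (S₀/π) × [bracket] = (1361/π) × 0.794523 = 344.20 W/m².
— Configuration B (φ=+39.8°):
Solar declination: sin δ = sin ε · sin λ_s = sin 23.44° × sin 189.6° = -0.06634, so δ = -3.804°.
cos H₀ = −tan(+39.8°) tan(-3.804°) = 0.0554, H₀ = 1.5154 rad.
Bracket: H₀ sin φ sin δ + cos φ cos δ sin H₀ = 1.5154×0.64011×-0.06634 + 0.76828×0.99780×0.99846 = -0.064351 + 0.765409 = 0.701058.
Q̄ = (S₀/π) × [bracket] = (1361/π) × 0.701058 = 303.71 W/m².
Ratio Q̄_A / Q̄_B = 344.20 / 303.71 = 1.133.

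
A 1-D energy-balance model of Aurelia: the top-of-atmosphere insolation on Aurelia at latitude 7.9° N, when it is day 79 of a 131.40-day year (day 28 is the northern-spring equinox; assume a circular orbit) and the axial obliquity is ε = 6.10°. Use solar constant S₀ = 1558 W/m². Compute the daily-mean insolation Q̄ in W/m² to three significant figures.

Solar longitude: λ_s = 360° × (79 − 28)/131.40 = 139.726°.
sin δ = sin 6.10° × sin 139.726° = 0.06869, so δ = +3.939°.
cos H₀ = −tan(+7.9°) tan(+3.939°) = -0.0096, H₀ = 1.5804 rad.
Bracket: H₀ sin φ sin δ + cos φ cos δ sin H₀ = 1.5804×0.13744×0.06869 + 0.99051×0.99764×0.99995 = 0.014920 + 0.988123 = 1.003043.
Q̄ = (S₀/π) × [bracket] = (1558/π) × 1.003043 = 497.4 W/m².

Q̄ ≈ 497 W/m²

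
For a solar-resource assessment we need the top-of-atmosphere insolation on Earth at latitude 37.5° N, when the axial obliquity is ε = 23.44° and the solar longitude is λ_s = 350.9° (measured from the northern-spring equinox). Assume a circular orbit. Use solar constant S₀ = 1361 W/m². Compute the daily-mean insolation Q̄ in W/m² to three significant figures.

Q̄ ≈ 317 W/m²

Solar declination: sin δ = sin ε · sin λ_s = sin 23.44° × sin 350.9° = -0.06291, so δ = -3.607°.
cos H₀ = −tan(+37.5°) tan(-3.607°) = 0.0484, H₀ = 1.5224 rad.
Bracket: H₀ sin φ sin δ + cos φ cos δ sin H₀ = 1.5224×0.60876×-0.06291 + 0.79335×0.99802×0.99883 = -0.058303 + 0.790853 = 0.732550.
Q̄ = (S₀/π) × [bracket] = (1361/π) × 0.732550 = 317.4 W/m².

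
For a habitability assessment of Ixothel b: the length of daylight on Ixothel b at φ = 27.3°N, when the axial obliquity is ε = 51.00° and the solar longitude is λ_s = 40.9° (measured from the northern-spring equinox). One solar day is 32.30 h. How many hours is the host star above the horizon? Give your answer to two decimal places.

19.34 h

Solar declination: sin δ = sin ε · sin λ_s = sin 51.00° × sin 40.9° = 0.50883, so δ = +30.586°.
cos H₀ = −tan φ · tan δ = −tan(+27.3°) × tan(+30.586°) = -0.3051, so H₀ = 1.8808 rad = 107.76°.
Daylight = 2H₀/(2π) × 32.30 h = (1.8808/π) × 32.30 = 19.34 h.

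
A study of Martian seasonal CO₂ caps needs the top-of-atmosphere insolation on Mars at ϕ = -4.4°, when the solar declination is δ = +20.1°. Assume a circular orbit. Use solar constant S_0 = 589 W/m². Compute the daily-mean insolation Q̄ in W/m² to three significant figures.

cos h₀ = −tan(-4.4°) tan(+20.100°) = 0.0282, h₀ = 1.5426 rad.
Bracket: h₀ sin ϕ sin δ + cos ϕ cos δ sin h₀ = 1.5426×-0.07672×0.34366 + 0.99705×0.93909×0.99960 = -0.040672 + 0.935945 = 0.895273.
Q̄ = (S_0/π) × [bracket] = (589/π) × 0.895273 = 167.8 W/m².

Q̄ ≈ 168 W/m²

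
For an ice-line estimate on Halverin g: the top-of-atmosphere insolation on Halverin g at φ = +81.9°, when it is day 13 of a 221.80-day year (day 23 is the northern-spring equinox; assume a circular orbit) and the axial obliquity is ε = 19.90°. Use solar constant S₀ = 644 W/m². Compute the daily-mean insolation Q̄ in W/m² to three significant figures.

Solar longitude: λ_s = 360° × (13 − 23)/221.80 = -16.231°, i.e. -16.231° + 360° = 343.769°.
sin δ = sin 19.90° × sin 343.769° = -0.09514, so δ = -5.459°.
cos H₀ = −tan(+81.9°) tan(-5.459°) = 0.6715, H₀ = 0.8345 rad.
Bracket: H₀ sin φ sin δ + cos φ cos δ sin H₀ = 0.8345×0.99002×-0.09514 + 0.14090×0.99546×0.74098 = -0.078602 + 0.103930 = 0.025328.
Q̄ = (S₀/π) × [bracket] = (644/π) × 0.025328 = 5.192 W/m².

Q̄ ≈ 5.19 W/m²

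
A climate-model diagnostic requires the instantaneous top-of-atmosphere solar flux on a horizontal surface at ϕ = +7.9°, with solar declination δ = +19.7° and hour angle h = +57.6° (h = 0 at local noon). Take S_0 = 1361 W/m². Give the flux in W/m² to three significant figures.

743 W/m²

cos θ_z = sin ϕ sin δ + cos ϕ cos δ cos h = 0.046332 + 0.499677 = 0.546009.
Flux = S_0 · cos θ_z = 1361 × 0.546009 = 743.1 W/m².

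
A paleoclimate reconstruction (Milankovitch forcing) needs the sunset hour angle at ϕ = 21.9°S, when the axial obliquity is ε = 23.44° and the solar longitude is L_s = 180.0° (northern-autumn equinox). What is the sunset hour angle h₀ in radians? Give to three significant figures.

Solar declination: sin δ = sin ε · sin L_s = sin 23.44° × sin 180.0° = 0.00000, so δ = +0.000°.
cos h₀ = −tan ϕ · tan δ = −tan(-21.9°) × tan(+0.000°) = 0.0000, so h₀ = 1.5708 rad = 90.00°.

h₀ = 1.57 rad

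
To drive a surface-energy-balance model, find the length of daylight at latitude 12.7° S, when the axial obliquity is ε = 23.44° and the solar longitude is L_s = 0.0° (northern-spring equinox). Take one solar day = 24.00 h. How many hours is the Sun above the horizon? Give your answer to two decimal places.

Solar declination: sin δ = sin ε · sin L_s = sin 23.44° × sin 0.0° = 0.00000, so δ = +0.000°.
cos h₀ = −tan ϕ · tan δ = −tan(-12.7°) × tan(+0.000°) = 0.0000, so h₀ = 1.5708 rad = 90.00°.
Daylight = 2h₀/(2π) × 24.00 h = (1.5708/π) × 24.00 = 12.00 h.

12.00 h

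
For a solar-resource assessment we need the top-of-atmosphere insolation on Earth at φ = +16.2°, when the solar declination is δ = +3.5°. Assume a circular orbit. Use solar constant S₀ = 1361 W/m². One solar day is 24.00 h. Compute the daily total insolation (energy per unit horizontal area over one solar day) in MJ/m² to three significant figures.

36.9 MJ/m²

cos H₀ = −tan(+16.2°) tan(+3.500°) = -0.0178, H₀ = 1.5886 rad.
Bracket: H₀ sin φ sin δ + cos φ cos δ sin H₀ = 1.5886×0.27899×0.06105 + 0.96029×0.99813×0.99984 = 0.027058 + 0.958341 = 0.985399.
Q̄ = (S₀/π) × [bracket] = (1361/π) × 0.985399 = 426.89 W/m².
Daily total = Q̄ × 24.00 h × 3600 s/h = 426.89 × 24.00 × 3600 / 10⁶ = 36.88 MJ/m².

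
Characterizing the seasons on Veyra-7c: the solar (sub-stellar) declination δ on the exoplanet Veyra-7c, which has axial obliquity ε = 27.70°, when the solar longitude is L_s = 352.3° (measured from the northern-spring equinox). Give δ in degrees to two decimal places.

δ = -3.57°

sin δ = sin ε · sin L_s = sin 27.70° × sin 352.3° = -0.062282.
δ = arcsin(-0.062282) = -3.57°.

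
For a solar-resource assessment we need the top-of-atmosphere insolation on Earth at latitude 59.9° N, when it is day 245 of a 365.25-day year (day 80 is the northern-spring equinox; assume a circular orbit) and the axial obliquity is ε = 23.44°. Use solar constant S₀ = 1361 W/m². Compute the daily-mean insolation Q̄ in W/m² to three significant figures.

Q̄ ≈ 290 W/m²

Solar longitude: λ_s = 360° × (245 − 80)/365.25 = 162.628°.
sin δ = sin 23.44° × sin 162.628° = 0.11877, so δ = +6.821°.
cos H₀ = −tan(+59.9°) tan(+6.821°) = -0.2063, H₀ = 1.7786 rad.
Bracket: H₀ sin φ sin δ + cos φ cos δ sin H₀ = 1.7786×0.86515×0.11877 + 0.50151×0.99292×0.97848 = 0.182758 + 0.487243 = 0.670001.
Q̄ = (S₀/π) × [bracket] = (1361/π) × 0.670001 = 290.3 W/m².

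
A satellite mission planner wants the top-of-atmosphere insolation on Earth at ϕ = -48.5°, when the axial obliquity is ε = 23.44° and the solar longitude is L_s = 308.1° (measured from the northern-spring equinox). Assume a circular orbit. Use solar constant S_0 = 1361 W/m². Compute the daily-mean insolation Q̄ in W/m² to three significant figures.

Q̄ ≈ 451 W/m²

Solar declination: sin δ = sin ε · sin L_s = sin 23.44° × sin 308.1° = -0.31303, so δ = -18.242°.
cos h₀ = −tan(-48.5°) tan(-18.242°) = -0.3725, h₀ = 1.9525 rad.
Bracket: h₀ sin ϕ sin δ + cos ϕ cos δ sin h₀ = 1.9525×-0.74896×-0.31303 + 0.66262×0.94974×0.92801 = 0.457758 + 0.584012 = 1.041770.
Q̄ = (S_0/π) × [bracket] = (1361/π) × 1.041770 = 451.3 W/m².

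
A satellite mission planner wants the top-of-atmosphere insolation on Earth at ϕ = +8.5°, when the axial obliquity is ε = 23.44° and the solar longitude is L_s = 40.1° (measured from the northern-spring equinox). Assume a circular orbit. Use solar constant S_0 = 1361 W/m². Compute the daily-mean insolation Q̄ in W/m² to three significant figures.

Q̄ ≈ 440 W/m²

Solar declination: sin δ = sin ε · sin L_s = sin 23.44° × sin 40.1° = 0.25622, so δ = +14.846°.
cos h₀ = −tan(+8.5°) tan(+14.846°) = -0.0396, h₀ = 1.6104 rad.
Bracket: h₀ sin ϕ sin δ + cos ϕ cos δ sin h₀ = 1.6104×0.14781×0.25622 + 0.98902×0.96662×0.99921 = 0.060989 + 0.955251 = 1.016240.
Q̄ = (S_0/π) × [bracket] = (1361/π) × 1.016240 = 440.3 W/m².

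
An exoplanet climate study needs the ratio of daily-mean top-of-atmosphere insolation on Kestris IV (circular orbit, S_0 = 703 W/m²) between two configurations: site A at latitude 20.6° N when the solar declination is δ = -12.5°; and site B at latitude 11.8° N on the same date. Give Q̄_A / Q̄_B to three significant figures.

Q̄_A / Q̄_B ≈ 0.899

— Configuration A (ϕ=+20.6°):
cos h₀ = −tan(+20.6°) tan(-12.500°) = 0.0833, h₀ = 1.4874 rad.
Bracket: h₀ sin ϕ sin δ + cos ϕ cos δ sin h₀ = 1.4874×0.35184×-0.21644 + 0.93606×0.97630×0.99652 = -0.113269 + 0.910695 = 0.797426.
Q̄ = (S_0/π) × [bracket] = (703/π) × 0.797426 = 178.44 W/m².
— Configuration B (ϕ=+11.8°):
cos h₀ = −tan(+11.8°) tan(-12.500°) = 0.0463, h₀ = 1.5245 rad.
Bracket: h₀ sin ϕ sin δ + cos ϕ cos δ sin h₀ = 1.5245×0.20450×-0.21644 + 0.97887×0.97630×0.99893 = -0.067477 + 0.954648 = 0.887171.
Q̄ = (S_0/π) × [bracket] = (703/π) × 0.887171 = 198.52 W/m².
Ratio Q̄_A / Q̄_B = 178.44 / 198.52 = 0.8989.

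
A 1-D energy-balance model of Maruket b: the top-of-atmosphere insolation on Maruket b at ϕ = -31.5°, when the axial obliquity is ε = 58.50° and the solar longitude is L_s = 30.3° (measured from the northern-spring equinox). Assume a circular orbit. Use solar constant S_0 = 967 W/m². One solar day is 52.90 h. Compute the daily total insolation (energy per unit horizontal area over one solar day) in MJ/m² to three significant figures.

26.4 MJ/m²

Solar declination: sin δ = sin ε · sin L_s = sin 58.50° × sin 30.3° = 0.43018, so δ = +25.479°.
cos h₀ = −tan(-31.5°) tan(+25.479°) = 0.2920, h₀ = 1.2745 rad.
Bracket: h₀ sin ϕ sin δ + cos ϕ cos δ sin h₀ = 1.2745×-0.52250×0.43018 + 0.85264×0.90274×0.95641 = -0.286468 + 0.736160 = 0.449692.
Q̄ = (S_0/π) × [bracket] = (967/π) × 0.449692 = 138.42 W/m².
Daily total = Q̄ × 52.90 h × 3600 s/h = 138.42 × 52.90 × 3600 / 10⁶ = 26.36 MJ/m².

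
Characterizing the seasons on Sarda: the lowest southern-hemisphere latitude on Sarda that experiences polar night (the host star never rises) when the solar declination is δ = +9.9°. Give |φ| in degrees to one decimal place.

Polar night requires cos H₀ = −tan φ tan δ ≥ 1, i.e. tan φ tan δ ≤ −1.
The boundary is |tan φ| · |tan δ| = 1, so |φ| = 90° − |δ| = 90° − 9.9° = 80.1° in the southern hemisphere.

|φ| = 80.1°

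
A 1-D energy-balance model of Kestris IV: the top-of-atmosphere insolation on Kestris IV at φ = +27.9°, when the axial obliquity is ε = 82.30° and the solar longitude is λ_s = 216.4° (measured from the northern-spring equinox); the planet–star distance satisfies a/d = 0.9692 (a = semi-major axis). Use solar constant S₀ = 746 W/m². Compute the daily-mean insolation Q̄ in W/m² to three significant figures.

Q̄ ≈ 75.0 W/m²

Solar declination: sin δ = sin ε · sin λ_s = sin 82.30° × sin 216.4° = -0.58807, so δ = -36.020°.
cos H₀ = −tan(+27.9°) tan(-36.020°) = 0.3850, H₀ = 1.1756 rad.
Bracket: H₀ sin φ sin δ + cos φ cos δ sin H₀ = 1.1756×0.46793×-0.58807 + 0.88377×0.80881×0.92293 = -0.323496 + 0.659712 = 0.336216.
Inverse-square distance factor (a/d)² = 0.9692² = 0.939349.
Q̄ = (S₀/π) × 0.939349 × [bracket] = (746/π) × 0.939349 × 0.336216 = 75.00 W/m².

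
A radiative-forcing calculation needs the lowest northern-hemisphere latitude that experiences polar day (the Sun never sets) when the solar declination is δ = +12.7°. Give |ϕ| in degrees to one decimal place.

Polar day requires cos h₀ = −tan ϕ tan δ ≤ −1, i.e. tan ϕ tan δ ≥ 1.
The boundary is |tan ϕ| · |tan δ| = 1, so |ϕ| = 90° − |δ| = 90° − 12.7° = 77.3° in the northern hemisphere.

|ϕ| = 77.3°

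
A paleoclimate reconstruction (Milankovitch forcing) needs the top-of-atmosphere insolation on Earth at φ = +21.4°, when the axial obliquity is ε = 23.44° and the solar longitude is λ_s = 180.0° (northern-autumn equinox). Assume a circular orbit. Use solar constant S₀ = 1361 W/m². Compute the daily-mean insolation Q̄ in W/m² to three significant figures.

Solar declination: sin δ = sin ε · sin λ_s = sin 23.44° × sin 180.0° = 0.00000, so δ = +0.000°.
cos H₀ = −tan(+21.4°) tan(+0.000°) = -0.0000, H₀ = 1.5708 rad.
Bracket: H₀ sin φ sin δ + cos φ cos δ sin H₀ = 1.5708×0.36488×0.00000 + 0.93106×1.00000×1.00000 = 0.000000 + 0.931060 = 0.931060.
Q̄ = (S₀/π) × [bracket] = (1361/π) × 0.931060 = 403.4 W/m².

Q̄ ≈ 403 W/m²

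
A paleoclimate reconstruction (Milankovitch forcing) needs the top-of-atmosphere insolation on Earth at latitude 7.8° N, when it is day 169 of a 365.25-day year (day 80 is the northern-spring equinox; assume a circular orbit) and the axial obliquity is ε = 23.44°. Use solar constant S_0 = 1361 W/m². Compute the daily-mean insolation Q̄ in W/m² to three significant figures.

Solar longitude: L_s = 360° × (169 − 80)/365.25 = 87.721°.
sin δ = sin 23.44° × sin 87.721° = 0.39747, so δ = +23.420°.
cos h₀ = −tan(+7.8°) tan(+23.420°) = -0.0593, h₀ = 1.6302 rad.
Bracket: h₀ sin ϕ sin δ + cos ϕ cos δ sin h₀ = 1.6302×0.13572×0.39747 + 0.99075×0.91761×0.99824 = 0.087941 + 0.907522 = 0.995463.
Q̄ = (S_0/π) × [bracket] = (1361/π) × 0.995463 = 431.3 W/m².

Q̄ ≈ 431 W/m²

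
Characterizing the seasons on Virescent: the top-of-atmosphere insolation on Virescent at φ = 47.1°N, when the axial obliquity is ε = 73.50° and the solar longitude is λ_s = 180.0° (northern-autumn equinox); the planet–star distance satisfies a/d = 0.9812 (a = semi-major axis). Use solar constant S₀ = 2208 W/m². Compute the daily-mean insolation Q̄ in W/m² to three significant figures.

Solar declination: sin δ = sin ε · sin λ_s = sin 73.50° × sin 180.0° = 0.00000, so δ = +0.000°.
cos H₀ = −tan(+47.1°) tan(+0.000°) = -0.0000, H₀ = 1.5708 rad.
Bracket: H₀ sin φ sin δ + cos φ cos δ sin H₀ = 1.5708×0.73254×0.00000 + 0.68072×1.00000×1.00000 = 0.000000 + 0.680720 = 0.680720.
Inverse-square distance factor (a/d)² = 0.9812² = 0.962753.
Q̄ = (S₀/π) × 0.962753 × [bracket] = (2208/π) × 0.962753 × 0.680720 = 460.6 W/m².

Q̄ ≈ 461 W/m²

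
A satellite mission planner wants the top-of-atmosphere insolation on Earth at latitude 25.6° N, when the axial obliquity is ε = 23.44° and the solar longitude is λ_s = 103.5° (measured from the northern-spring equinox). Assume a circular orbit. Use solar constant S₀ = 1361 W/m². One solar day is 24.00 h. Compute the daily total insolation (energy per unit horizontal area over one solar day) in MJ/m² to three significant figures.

41.6 MJ/m²

Solar declination: sin δ = sin ε · sin λ_s = sin 23.44° × sin 103.5° = 0.38680, so δ = +22.755°.
cos H₀ = −tan(+25.6°) tan(+22.755°) = -0.2010, H₀ = 1.7731 rad.
Bracket: H₀ sin φ sin δ + cos φ cos δ sin H₀ = 1.7731×0.43209×0.38680 + 0.90183×0.92216×0.97960 = 0.296342 + 0.814666 = 1.111008.
Q̄ = (S₀/π) × [bracket] = (1361/π) × 1.111008 = 481.31 W/m².
Daily total = Q̄ × 24.00 h × 3600 s/h = 481.31 × 24.00 × 3600 / 10⁶ = 41.59 MJ/m².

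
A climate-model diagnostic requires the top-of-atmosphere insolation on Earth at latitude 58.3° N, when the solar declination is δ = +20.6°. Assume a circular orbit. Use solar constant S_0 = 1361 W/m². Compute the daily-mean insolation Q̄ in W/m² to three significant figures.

cos h₀ = −tan(+58.3°) tan(+20.600°) = -0.6086, h₀ = 2.2251 rad.
Bracket: h₀ sin ϕ sin δ + cos ϕ cos δ sin h₀ = 2.2251×0.85081×0.35184 + 0.52547×0.93606×0.79348 = 0.666081 + 0.390290 = 1.056371.
Q̄ = (S_0/π) × [bracket] = (1361/π) × 1.056371 = 457.6 W/m².

Q̄ ≈ 458 W/m²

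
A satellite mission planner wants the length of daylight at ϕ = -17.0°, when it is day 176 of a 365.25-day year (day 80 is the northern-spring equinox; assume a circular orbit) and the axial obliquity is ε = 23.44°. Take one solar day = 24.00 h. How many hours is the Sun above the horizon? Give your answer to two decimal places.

10.99 h

Solar longitude: L_s = 360° × (176 − 80)/365.25 = 94.620°.
sin δ = sin 23.44° × sin 94.620° = 0.39650, so δ = +23.359°.
cos h₀ = −tan ϕ · tan δ = −tan(-17.0°) × tan(+23.359°) = 0.1320, so h₀ = 1.4384 rad = 82.41°.
Daylight = 2h₀/(2π) × 24.00 h = (1.4384/π) × 24.00 = 10.99 h.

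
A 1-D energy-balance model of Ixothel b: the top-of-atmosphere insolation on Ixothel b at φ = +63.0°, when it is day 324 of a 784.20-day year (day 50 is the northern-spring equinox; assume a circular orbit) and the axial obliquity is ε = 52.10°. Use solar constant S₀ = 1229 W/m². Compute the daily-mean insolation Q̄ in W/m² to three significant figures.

Q̄ ≈ 701 W/m²

Solar longitude: λ_s = 360° × (324 − 50)/784.20 = 125.784°.
sin δ = sin 52.10° × sin 125.784° = 0.64012, so δ = +39.801°.
cos H₀ = −tan(+63.0°) tan(+39.801°) = -1.6352 ≤ −1 ⇒ polar day, H₀ = π.
Bracket: H₀ sin φ sin δ + cos φ cos δ sin H₀ = 3.1416×0.89101×0.64012 + 0.45399×0.76827×0.00000 = 1.791822 + 0.000000 = 1.791822.
Q̄ = (S₀/π) × [bracket] = (1229/π) × 1.791822 = 701.0 W/m².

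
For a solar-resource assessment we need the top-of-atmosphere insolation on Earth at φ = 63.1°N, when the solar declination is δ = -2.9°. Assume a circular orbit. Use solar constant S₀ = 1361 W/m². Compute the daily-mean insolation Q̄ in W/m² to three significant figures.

Q̄ ≈ 166 W/m²

cos H₀ = −tan(+63.1°) tan(-2.900°) = 0.0999, H₀ = 1.4708 rad.
Bracket: H₀ sin φ sin δ + cos φ cos δ sin H₀ = 1.4708×0.89180×-0.05059 + 0.45243×0.99872×0.99500 = -0.066357 + 0.449592 = 0.383235.
Q̄ = (S₀/π) × [bracket] = (1361/π) × 0.383235 = 166.0 W/m².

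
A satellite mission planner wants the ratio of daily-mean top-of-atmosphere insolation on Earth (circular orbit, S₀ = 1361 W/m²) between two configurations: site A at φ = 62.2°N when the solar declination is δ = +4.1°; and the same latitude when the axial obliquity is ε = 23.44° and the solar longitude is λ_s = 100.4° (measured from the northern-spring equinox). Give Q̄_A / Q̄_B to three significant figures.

— Configuration A (φ=+62.2°):
cos H₀ = −tan(+62.2°) tan(+4.100°) = -0.1360, H₀ = 1.7072 rad.
Bracket: H₀ sin φ sin δ + cos φ cos δ sin H₀ = 1.7072×0.88458×0.07150 + 0.46639×0.99744×0.99072 = 0.107976 + 0.460879 = 0.568855.
Q̄ = (S₀/π) × [bracket] = (1361/π) × 0.568855 = 246.44 W/m².
— Configuration B (φ=+62.2°):
Solar declination: sin δ = sin ε · sin λ_s = sin 23.44° × sin 100.4° = 0.39125, so δ = +23.033°.
cos H₀ = −tan(+62.2°) tan(+23.033°) = -0.8064, H₀ = 2.5088 rad.
Bracket: H₀ sin φ sin δ + cos φ cos δ sin H₀ = 2.5088×0.88458×0.39125 + 0.46639×0.92028×0.59143 = 0.868275 + 0.253847 = 1.122122.
Q̄ = (S₀/π) × [bracket] = (1361/π) × 1.122122 = 486.13 W/m².
Ratio Q̄_A / Q̄_B = 246.44 / 486.13 = 0.5069.

Q̄_A / Q̄_B ≈ 0.507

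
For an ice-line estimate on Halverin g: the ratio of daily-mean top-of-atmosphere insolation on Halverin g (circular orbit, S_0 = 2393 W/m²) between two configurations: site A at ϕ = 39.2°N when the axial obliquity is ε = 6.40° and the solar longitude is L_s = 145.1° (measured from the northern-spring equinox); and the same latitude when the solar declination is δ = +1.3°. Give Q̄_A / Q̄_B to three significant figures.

Q̄_A / Q̄_B ≈ 1.05

— Configuration A (ϕ=+39.2°):
Solar declination: sin δ = sin ε · sin L_s = sin 6.40° × sin 145.1° = 0.06378, so δ = +3.657°.
cos h₀ = −tan(+39.2°) tan(+3.657°) = -0.0521, h₀ = 1.6229 rad.
Bracket: h₀ sin ϕ sin δ + cos ϕ cos δ sin h₀ = 1.6229×0.63203×0.06378 + 0.77494×0.99796×0.99864 = 0.065421 + 0.772307 = 0.837728.
Q̄ = (S_0/π) × [bracket] = (2393/π) × 0.837728 = 638.11 W/m².
— Configuration B (ϕ=+39.2°):
cos h₀ = −tan(+39.2°) tan(+1.300°) = -0.0185, h₀ = 1.5893 rad.
Bracket: h₀ sin ϕ sin δ + cos ϕ cos δ sin h₀ = 1.5893×0.63203×0.02269 + 0.77494×0.99974×0.99983 = 0.022792 + 0.774607 = 0.797399.
Q̄ = (S_0/π) × [bracket] = (2393/π) × 0.797399 = 607.39 W/m².
Ratio Q̄_A / Q̄_B = 638.11 / 607.39 = 1.051.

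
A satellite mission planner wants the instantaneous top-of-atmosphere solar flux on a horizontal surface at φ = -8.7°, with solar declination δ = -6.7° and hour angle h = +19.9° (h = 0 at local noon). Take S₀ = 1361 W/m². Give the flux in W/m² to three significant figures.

cos θ_z = sin φ sin δ + cos φ cos δ cos h = 0.017648 + 0.923121 = 0.940769.
Flux = S₀ · cos θ_z = 1361 × 0.940769 = 1280 W/m².

1.28e+03 W/m²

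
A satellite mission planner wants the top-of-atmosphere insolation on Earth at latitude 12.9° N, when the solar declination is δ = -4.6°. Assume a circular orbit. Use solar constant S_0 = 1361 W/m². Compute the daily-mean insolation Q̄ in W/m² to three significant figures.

Q̄ ≈ 409 W/m²

cos h₀ = −tan(+12.9°) tan(-4.600°) = 0.0184, h₀ = 1.5524 rad.
Bracket: h₀ sin ϕ sin δ + cos ϕ cos δ sin h₀ = 1.5524×0.22325×-0.08020 + 0.97476×0.99678×0.99983 = -0.027795 + 0.971456 = 0.943661.
Q̄ = (S_0/π) × [bracket] = (1361/π) × 0.943661 = 408.8 W/m².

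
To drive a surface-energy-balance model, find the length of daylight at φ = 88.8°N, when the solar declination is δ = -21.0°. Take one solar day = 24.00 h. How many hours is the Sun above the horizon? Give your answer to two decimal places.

cos H₀ = −tan φ · tan δ = 18.3255 ≥ 1, so the Sun never rises (polar night) and H₀ = 0.
Daylight = 2H₀/(2π) × 24.00 h = (0.0000/π) × 24.00 = 0.00 h.

0.00 h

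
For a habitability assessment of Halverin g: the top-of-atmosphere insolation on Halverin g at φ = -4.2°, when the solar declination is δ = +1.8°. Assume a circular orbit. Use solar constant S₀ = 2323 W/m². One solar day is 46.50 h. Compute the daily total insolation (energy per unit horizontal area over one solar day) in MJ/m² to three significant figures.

123 MJ/m²

cos H₀ = −tan(-4.2°) tan(+1.800°) = 0.0023, H₀ = 1.5685 rad.
Bracket: H₀ sin φ sin δ + cos φ cos δ sin H₀ = 1.5685×-0.07324×0.03141 + 0.99731×0.99951×1.00000 = -0.003608 + 0.996821 = 0.993213.
Q̄ = (S₀/π) × [bracket] = (2323/π) × 0.993213 = 734.42 W/m².
Daily total = Q̄ × 46.50 h × 3600 s/h = 734.42 × 46.50 × 3600 / 10⁶ = 122.9 MJ/m².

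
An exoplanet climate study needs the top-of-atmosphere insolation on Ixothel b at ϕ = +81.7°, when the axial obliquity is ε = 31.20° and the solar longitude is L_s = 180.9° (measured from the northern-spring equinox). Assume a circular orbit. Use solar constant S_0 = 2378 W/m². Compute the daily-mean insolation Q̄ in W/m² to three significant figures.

Q̄ ≈ 99.9 W/m²

Solar declination: sin δ = sin ε · sin L_s = sin 31.20° × sin 180.9° = -0.00814, so δ = -0.466°.
cos h₀ = −tan(+81.7°) tan(-0.466°) = 0.0558, h₀ = 1.5150 rad.
Bracket: h₀ sin ϕ sin δ + cos ϕ cos δ sin h₀ = 1.5150×0.98953×-0.00814 + 0.14436×0.99997×0.99844 = -0.012203 + 0.144130 = 0.131927.
Q̄ = (S_0/π) × [bracket] = (2378/π) × 0.131927 = 99.86 W/m².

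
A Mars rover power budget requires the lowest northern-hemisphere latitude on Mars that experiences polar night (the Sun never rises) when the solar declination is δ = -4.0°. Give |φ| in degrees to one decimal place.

Polar night requires cos H₀ = −tan φ tan δ ≥ 1, i.e. tan φ tan δ ≤ −1.
The boundary is |tan φ| · |tan δ| = 1, so |φ| = 90° − |δ| = 90° − 4.0° = 86.0° in the northern hemisphere.

|φ| = 86.0°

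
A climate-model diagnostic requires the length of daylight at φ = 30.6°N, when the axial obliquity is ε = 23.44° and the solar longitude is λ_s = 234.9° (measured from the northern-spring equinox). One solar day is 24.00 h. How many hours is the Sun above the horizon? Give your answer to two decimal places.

Solar declination: sin δ = sin ε · sin λ_s = sin 23.44° × sin 234.9° = -0.32545, so δ = -18.993°.
cos H₀ = −tan φ · tan δ = −tan(+30.6°) × tan(-18.993°) = 0.2036, so H₀ = 1.3658 rad = 78.26°.
Daylight = 2H₀/(2π) × 24.00 h = (1.3658/π) × 24.00 = 10.43 h.

10.43 h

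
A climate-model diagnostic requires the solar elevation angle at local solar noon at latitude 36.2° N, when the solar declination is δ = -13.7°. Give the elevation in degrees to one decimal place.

At local noon the hour angle is zero, so the zenith angle equals |φ − δ| = |+36.2° − (-13.700°)| = 49.900°.
Elevation = 90° − 49.900° = 40.1°.

40.1°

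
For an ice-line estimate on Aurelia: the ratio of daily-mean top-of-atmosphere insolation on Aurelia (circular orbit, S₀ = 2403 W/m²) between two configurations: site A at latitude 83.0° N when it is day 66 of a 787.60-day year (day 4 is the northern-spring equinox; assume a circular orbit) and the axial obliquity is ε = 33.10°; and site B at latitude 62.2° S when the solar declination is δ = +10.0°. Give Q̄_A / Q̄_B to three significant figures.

Q̄_A / Q̄_B ≈ 3.31

— Configuration A (φ=+83.0°):
Solar longitude: λ_s = 360° × (66 − 4)/787.60 = 28.339°.
sin δ = sin 33.10° × sin 28.339° = 0.25923, so δ = +15.024°.
cos H₀ = −tan(+83.0°) tan(+15.024°) = -2.1860 ≤ −1 ⇒ polar day, H₀ = π.
Bracket: H₀ sin φ sin δ + cos φ cos δ sin H₀ = 3.1416×0.99255×0.25923 + 0.12187×0.96582×0.00000 = 0.808330 + 0.000000 = 0.808330.
Q̄ = (S₀/π) × [bracket] = (2403/π) × 0.808330 = 618.29 W/m².
— Configuration B (φ=-62.2°):
cos H₀ = −tan(-62.2°) tan(+10.000°) = 0.3344, H₀ = 1.2298 rad.
Bracket: H₀ sin φ sin δ + cos φ cos δ sin H₀ = 1.2298×-0.88458×0.17365 + 0.46639×0.98481×0.94242 = -0.188906 + 0.432859 = 0.243953.
Q̄ = (S₀/π) × [bracket] = (2403/π) × 0.243953 = 186.60 W/m².
Ratio Q̄_A / Q̄_B = 618.29 / 186.60 = 3.313.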